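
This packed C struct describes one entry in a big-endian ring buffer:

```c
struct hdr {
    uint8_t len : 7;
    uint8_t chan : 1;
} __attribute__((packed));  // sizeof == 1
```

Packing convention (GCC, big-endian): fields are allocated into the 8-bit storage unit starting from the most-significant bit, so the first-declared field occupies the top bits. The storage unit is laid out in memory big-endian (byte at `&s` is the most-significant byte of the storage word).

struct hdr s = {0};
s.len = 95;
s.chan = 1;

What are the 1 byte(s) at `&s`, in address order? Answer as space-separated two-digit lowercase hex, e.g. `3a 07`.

bf

len (7b) val=95 bits=0x5f at bit 1: 0xbe
chan (1b) val=1 bits=0x1 at bit 0: 0xbf
word = 0xbf → big-endian bytes:
  [0]=0xbf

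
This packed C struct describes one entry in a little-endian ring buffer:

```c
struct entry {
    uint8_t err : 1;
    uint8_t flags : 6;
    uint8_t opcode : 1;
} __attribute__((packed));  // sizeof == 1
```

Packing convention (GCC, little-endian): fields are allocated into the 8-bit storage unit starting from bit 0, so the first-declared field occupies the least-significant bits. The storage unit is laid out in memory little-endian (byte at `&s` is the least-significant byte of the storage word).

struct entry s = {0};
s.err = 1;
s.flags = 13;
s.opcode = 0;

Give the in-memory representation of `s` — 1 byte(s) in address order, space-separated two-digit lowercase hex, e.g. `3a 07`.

1b

err:1 = 1 → 0x1 << 0 → word 0x01
flags:6 = 13 → 0xd << 1 → word 0x1b
opcode:1 = 0 → 0x0 << 7 → word 0x1b
word = 0x1b → little-endian bytes:
  [0]=0x1b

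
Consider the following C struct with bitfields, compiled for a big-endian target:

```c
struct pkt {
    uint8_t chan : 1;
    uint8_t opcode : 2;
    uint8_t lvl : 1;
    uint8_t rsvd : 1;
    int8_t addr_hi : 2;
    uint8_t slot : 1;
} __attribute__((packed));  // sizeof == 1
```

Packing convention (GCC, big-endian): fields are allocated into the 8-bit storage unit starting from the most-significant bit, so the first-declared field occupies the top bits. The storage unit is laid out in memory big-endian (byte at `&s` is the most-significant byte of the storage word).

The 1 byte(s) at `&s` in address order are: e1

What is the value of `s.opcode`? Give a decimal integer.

3

[0]=0xe1 (big-endian) → word 0xe1
chan [7+:1] = (word>>7) & 0x1 = 1
opcode [5+:2] = (word>>5) & 0x3 = 3  ←
lvl [4+:1] = (word>>4) & 0x1 = 0
rsvd [3+:1] = (word>>3) & 0x1 = 0
addr_hi [1+:2] = (word>>1) & 0x3 = 0
slot [0+:1] = (word>>0) & 0x1 = 1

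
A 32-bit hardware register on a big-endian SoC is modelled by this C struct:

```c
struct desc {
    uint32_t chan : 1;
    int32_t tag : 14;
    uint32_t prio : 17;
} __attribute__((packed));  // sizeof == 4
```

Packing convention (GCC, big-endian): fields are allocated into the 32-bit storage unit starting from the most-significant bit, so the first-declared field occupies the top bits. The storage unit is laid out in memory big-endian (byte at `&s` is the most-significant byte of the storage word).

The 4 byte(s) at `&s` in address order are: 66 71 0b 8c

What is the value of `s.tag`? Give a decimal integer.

-3272

[0]=0x66 [1]=0x71 [2]=0x0b [3]=0x8c (big-endian) → word 0x66710b8c
chan [31+:1] = (word>>31) & 0x1 = 0
tag [17+:14] = (word>>17) & 0x3fff = 13112  ←
prio [0+:17] = (word>>0) & 0x1ffff = 68492
tag signed 14b, MSB=1: 13112 - 16384 = -3272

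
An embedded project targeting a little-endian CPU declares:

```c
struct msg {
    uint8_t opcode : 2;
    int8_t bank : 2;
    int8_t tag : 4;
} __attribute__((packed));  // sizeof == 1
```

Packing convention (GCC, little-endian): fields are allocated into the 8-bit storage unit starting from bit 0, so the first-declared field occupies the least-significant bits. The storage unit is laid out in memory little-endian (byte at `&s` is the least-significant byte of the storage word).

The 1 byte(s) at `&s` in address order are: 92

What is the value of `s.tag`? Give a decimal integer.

[0]=0x92 (little-endian) → word 0x92
opcode:2 @ bit 0 → (0x92>>0)&0x3 = 0x2
bank:2 @ bit 2 → (0x92>>2)&0x3 = 0x0
tag:4 @ bit 4 → (0x92>>4)&0xf = 0x9  ←
tag signed 4b, MSB=1: 9 - 16 = -7

-7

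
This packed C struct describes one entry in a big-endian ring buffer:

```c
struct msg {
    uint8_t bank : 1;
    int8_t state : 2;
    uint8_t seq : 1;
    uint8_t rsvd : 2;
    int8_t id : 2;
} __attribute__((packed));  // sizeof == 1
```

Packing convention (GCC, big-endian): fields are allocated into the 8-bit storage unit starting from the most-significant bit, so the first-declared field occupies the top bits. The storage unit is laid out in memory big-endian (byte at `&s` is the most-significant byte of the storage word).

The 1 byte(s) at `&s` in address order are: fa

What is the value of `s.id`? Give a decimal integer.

[0]=0xfa (big-endian) → word 0xfa
bank [7+:1] = (word>>7) & 0x1 = 1
state [5+:2] = (word>>5) & 0x3 = 3
seq [4+:1] = (word>>4) & 0x1 = 1
rsvd [2+:2] = (word>>2) & 0x3 = 2
id [0+:2] = (word>>0) & 0x3 = 2  ←
id signed 2b, MSB=1: 2 - 4 = -2

-2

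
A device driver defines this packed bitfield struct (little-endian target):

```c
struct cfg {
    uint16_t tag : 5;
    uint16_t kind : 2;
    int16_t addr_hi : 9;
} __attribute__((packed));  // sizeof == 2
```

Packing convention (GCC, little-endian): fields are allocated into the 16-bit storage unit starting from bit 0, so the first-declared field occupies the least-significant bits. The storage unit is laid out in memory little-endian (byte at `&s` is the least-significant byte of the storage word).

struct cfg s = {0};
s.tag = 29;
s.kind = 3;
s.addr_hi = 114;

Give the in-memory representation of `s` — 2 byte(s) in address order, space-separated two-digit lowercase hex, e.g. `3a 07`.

7d 39

tag:5 = 29 → 0x1d << 0 → word 0x001d
kind:2 = 3 → 0x3 << 5 → word 0x007d
addr_hi:9 = 114 → 0x72 << 7 → word 0x397d
word = 0x397d → little-endian bytes:
  [0]=0x7d  [1]=0x39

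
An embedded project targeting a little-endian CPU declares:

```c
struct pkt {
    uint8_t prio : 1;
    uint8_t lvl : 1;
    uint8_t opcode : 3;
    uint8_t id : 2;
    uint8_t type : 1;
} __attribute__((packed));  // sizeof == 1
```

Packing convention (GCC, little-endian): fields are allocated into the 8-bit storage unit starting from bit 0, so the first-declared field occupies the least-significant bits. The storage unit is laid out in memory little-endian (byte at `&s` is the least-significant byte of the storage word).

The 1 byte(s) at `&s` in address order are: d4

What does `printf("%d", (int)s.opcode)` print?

[0]=0xd4 (little-endian) → word 0xd4
prio:1 @ bit 0 → (0xd4>>0)&0x1 = 0x0
lvl:1 @ bit 1 → (0xd4>>1)&0x1 = 0x0
opcode:3 @ bit 2 → (0xd4>>2)&0x7 = 0x5  ←
id:2 @ bit 5 → (0xd4>>5)&0x3 = 0x2
type:1 @ bit 7 → (0xd4>>7)&0x1 = 0x1

5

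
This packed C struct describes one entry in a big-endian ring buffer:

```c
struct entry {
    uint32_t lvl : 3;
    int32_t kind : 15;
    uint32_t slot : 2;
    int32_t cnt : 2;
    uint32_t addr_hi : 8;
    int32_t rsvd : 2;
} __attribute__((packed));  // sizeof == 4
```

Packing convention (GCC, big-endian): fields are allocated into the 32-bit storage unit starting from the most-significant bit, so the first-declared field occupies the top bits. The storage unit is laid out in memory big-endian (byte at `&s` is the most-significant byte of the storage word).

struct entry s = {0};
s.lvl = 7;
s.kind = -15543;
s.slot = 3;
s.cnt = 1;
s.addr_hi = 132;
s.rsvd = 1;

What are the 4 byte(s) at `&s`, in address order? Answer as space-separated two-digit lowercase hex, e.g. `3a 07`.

f0 d2 76 11

lvl:3 = 7 → 0x7 << 29 → word 0xe0000000
kind:15 = -15543 → 0x4349 << 14 → word 0xf0d24000
slot:2 = 3 → 0x3 << 12 → word 0xf0d27000
cnt:2 = 1 → 0x1 << 10 → word 0xf0d27400
addr_hi:8 = 132 → 0x84 << 2 → word 0xf0d27610
rsvd:2 = 1 → 0x1 << 0 → word 0xf0d27611
word = 0xf0d27611 → big-endian bytes:
  [0]=0xf0  [1]=0xd2  [2]=0x76  [3]=0x11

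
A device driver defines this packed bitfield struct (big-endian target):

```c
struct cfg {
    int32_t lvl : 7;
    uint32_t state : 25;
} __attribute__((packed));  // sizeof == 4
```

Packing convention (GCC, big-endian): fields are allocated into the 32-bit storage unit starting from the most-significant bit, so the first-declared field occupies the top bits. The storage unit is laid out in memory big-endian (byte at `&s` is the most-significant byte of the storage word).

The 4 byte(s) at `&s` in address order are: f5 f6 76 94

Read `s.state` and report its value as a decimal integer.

32929428

[0]=0xf5 [1]=0xf6 [2]=0x76 [3]=0x94 (big-endian) → word 0xf5f67694
lvl [25+:7] = (word>>25) & 0x7f = 122
state [0+:25] = (word>>0) & 0x1ffffff = 32929428  ←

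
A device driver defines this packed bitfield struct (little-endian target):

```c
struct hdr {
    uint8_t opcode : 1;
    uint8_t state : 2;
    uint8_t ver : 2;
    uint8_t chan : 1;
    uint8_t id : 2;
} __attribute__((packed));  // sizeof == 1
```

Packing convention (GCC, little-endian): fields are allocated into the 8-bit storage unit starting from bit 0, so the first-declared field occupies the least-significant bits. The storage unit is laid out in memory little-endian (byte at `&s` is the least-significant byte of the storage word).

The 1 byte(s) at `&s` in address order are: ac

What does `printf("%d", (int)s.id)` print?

[0]=0xac (little-endian) → word 0xac
opcode [0+:1] = (word>>0) & 0x1 = 0
state [1+:2] = (word>>1) & 0x3 = 2
ver [3+:2] = (word>>3) & 0x3 = 1
chan [5+:1] = (word>>5) & 0x1 = 1
id [6+:2] = (word>>6) & 0x3 = 2  ←

2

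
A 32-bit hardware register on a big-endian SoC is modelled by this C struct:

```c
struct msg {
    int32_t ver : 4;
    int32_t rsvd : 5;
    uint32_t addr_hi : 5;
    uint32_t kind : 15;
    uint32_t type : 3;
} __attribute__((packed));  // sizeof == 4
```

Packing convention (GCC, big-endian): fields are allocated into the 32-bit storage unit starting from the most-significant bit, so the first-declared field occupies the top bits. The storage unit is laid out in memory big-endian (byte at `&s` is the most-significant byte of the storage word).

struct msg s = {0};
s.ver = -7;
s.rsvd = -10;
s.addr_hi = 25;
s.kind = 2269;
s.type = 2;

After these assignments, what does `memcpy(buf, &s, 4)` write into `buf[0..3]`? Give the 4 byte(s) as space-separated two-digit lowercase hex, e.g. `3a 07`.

[28+:4] ver=-7 & 0xf = 0x9; word=0x90000000
[23+:5] rsvd=-10 & 0x1f = 0x16; word=0x9b000000
[18+:5] addr_hi=25 & 0x1f = 0x19; word=0x9b640000
[3+:15] kind=2269 & 0x7fff = 0x8dd; word=0x9b6446e8
[0+:3] type=2 & 0x7 = 0x2; word=0x9b6446ea
word = 0x9b6446ea → big-endian bytes:
  [0]=0x9b  [1]=0x64  [2]=0x46  [3]=0xea

9b 64 46 ea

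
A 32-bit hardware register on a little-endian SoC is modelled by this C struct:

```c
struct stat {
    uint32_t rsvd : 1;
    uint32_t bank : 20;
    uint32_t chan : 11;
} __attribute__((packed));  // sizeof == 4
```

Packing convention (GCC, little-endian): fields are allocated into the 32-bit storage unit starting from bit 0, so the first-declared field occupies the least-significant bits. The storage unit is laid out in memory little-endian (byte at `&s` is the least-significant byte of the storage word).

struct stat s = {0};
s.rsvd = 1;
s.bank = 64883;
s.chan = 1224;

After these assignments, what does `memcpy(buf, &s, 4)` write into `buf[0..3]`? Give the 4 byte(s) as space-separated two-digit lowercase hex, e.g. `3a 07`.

e7 fa 01 99

rsvd (1b) val=1 bits=0x1 at bit 0: 0x00000001
bank (20b) val=64883 bits=0xfd73 at bit 1: 0x0001fae7
chan (11b) val=1224 bits=0x4c8 at bit 21: 0x9901fae7
word = 0x9901fae7 → little-endian bytes:
  [0]=0xe7  [1]=0xfa  [2]=0x01  [3]=0x99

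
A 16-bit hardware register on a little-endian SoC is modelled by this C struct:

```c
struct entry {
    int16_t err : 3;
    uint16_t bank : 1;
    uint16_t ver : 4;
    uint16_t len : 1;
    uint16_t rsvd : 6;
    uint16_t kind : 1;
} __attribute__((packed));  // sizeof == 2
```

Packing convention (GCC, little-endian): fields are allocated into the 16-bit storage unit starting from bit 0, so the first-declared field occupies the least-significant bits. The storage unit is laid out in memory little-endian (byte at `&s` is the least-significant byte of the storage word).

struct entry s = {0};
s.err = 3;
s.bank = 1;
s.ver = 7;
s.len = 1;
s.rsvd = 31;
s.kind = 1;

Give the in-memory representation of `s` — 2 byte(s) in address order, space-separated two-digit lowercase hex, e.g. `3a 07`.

7b bf

err:3 = 3 → 0x3 << 0 → word 0x0003
bank:1 = 1 → 0x1 << 3 → word 0x000b
ver:4 = 7 → 0x7 << 4 → word 0x007b
len:1 = 1 → 0x1 << 8 → word 0x017b
rsvd:6 = 31 → 0x1f << 9 → word 0x3f7b
kind:1 = 1 → 0x1 << 15 → word 0xbf7b
word = 0xbf7b → little-endian bytes:
  [0]=0x7b  [1]=0xbf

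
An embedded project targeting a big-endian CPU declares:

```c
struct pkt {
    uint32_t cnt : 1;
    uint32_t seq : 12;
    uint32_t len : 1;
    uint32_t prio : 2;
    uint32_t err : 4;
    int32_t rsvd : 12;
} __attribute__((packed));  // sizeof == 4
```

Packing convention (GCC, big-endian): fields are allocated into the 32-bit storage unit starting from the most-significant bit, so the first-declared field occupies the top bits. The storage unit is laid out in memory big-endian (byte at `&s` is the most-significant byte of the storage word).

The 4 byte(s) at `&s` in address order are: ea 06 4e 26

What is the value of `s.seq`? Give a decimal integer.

[0]=0xea [1]=0x06 [2]=0x4e [3]=0x26 (big-endian) → word 0xea064e26
cnt [31+:1] = (word>>31) & 0x1 = 1
seq [19+:12] = (word>>19) & 0xfff = 3392  ←
len [18+:1] = (word>>18) & 0x1 = 1
prio [16+:2] = (word>>16) & 0x3 = 2
err [12+:4] = (word>>12) & 0xf = 4
rsvd [0+:12] = (word>>0) & 0xfff = 3622

3392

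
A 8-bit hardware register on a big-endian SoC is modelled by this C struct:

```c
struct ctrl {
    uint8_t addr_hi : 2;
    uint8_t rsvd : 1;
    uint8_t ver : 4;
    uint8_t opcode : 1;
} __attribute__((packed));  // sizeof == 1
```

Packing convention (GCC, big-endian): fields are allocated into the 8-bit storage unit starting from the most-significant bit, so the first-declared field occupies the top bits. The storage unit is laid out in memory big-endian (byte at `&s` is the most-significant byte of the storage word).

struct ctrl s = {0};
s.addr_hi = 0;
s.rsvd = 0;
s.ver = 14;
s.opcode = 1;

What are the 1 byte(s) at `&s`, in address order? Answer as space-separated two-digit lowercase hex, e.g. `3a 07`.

1d

[6+:2] addr_hi=0 & 0x3 = 0x0; word=0x00
[5+:1] rsvd=0 & 0x1 = 0x0; word=0x00
[1+:4] ver=14 & 0xf = 0xe; word=0x1c
[0+:1] opcode=1 & 0x1 = 0x1; word=0x1d
word = 0x1d → big-endian bytes:
  [0]=0x1d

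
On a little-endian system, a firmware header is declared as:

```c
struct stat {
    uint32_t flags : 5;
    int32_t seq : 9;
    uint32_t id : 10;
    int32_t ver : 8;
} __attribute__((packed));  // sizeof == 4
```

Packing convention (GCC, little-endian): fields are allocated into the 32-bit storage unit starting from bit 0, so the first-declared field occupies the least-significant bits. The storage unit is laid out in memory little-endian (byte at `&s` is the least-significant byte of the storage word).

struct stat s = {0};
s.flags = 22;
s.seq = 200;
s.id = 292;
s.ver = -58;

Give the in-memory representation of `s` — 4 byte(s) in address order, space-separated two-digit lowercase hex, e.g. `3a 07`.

flags:5 = 22 → 0x16 << 0 → word 0x00000016
seq:9 = 200 → 0xc8 << 5 → word 0x00001916
id:10 = 292 → 0x124 << 14 → word 0x00491916
ver:8 = -58 → 0xc6 << 24 → word 0xc6491916
word = 0xc6491916 → little-endian bytes:
  [0]=0x16  [1]=0x19  [2]=0x49  [3]=0xc6

16 19 49 c6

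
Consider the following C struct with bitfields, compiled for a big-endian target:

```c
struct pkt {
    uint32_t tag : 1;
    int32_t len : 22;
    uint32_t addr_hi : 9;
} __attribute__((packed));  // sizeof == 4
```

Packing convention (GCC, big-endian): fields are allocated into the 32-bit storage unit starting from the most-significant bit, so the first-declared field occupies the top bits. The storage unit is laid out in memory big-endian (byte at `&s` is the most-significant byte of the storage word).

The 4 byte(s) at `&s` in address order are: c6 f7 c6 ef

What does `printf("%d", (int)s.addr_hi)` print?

239

[0]=0xc6 [1]=0xf7 [2]=0xc6 [3]=0xef (big-endian) → word 0xc6f7c6ef
tag [31+:1] = (word>>31) & 0x1 = 1
len [9+:22] = (word>>9) & 0x3fffff = 2325475
addr_hi [0+:9] = (word>>0) & 0x1ff = 239  ←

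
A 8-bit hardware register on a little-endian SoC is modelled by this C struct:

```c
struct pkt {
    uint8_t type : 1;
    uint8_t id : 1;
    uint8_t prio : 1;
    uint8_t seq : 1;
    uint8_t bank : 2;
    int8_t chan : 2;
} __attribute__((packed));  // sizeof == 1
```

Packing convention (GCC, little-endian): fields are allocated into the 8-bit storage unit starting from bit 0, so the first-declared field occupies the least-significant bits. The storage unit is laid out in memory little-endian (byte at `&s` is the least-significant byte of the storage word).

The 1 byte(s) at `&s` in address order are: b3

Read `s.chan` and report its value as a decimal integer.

-2

[0]=0xb3 (little-endian) → word 0xb3
type:1 @ bit 0 → (0xb3>>0)&0x1 = 0x1
id:1 @ bit 1 → (0xb3>>1)&0x1 = 0x1
prio:1 @ bit 2 → (0xb3>>2)&0x1 = 0x0
seq:1 @ bit 3 → (0xb3>>3)&0x1 = 0x0
bank:2 @ bit 4 → (0xb3>>4)&0x3 = 0x3
chan:2 @ bit 6 → (0xb3>>6)&0x3 = 0x2  ←
chan signed 2b, MSB=1: 2 - 4 = -2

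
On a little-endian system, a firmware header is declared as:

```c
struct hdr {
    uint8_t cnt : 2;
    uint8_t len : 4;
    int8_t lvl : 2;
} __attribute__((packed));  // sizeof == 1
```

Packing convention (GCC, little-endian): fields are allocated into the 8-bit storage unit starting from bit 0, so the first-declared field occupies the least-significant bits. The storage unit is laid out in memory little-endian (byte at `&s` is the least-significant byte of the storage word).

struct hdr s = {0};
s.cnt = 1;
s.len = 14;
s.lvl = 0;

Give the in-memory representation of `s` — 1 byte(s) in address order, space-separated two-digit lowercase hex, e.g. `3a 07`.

[0+:2] cnt=1 & 0x3 = 0x1; word=0x01
[2+:4] len=14 & 0xf = 0xe; word=0x39
[6+:2] lvl=0 & 0x3 = 0x0; word=0x39
word = 0x39 → little-endian bytes:
  [0]=0x39

39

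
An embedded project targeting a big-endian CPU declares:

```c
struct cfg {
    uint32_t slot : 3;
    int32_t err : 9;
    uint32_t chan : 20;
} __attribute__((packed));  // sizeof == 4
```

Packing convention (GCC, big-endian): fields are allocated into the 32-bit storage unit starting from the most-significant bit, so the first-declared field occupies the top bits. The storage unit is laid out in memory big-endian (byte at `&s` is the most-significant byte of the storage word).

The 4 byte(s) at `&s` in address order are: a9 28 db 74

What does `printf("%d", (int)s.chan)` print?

[0]=0xa9 [1]=0x28 [2]=0xdb [3]=0x74 (big-endian) → word 0xa928db74
slot:3 @ bit 29 → (0xa928db74>>29)&0x7 = 0x5
err:9 @ bit 20 → (0xa928db74>>20)&0x1ff = 0x92
chan:20 @ bit 0 → (0xa928db74>>0)&0xfffff = 0x8db74  ←

580468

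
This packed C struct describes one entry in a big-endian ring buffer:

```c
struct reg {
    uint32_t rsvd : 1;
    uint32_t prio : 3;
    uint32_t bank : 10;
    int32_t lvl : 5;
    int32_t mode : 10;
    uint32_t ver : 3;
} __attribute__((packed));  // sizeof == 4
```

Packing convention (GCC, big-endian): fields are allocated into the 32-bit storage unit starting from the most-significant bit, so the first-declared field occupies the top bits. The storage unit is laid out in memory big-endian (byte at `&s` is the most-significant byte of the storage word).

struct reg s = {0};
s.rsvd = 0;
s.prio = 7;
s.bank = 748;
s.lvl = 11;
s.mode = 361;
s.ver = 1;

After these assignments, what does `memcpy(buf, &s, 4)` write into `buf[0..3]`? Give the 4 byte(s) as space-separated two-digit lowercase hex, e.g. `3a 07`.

[31+:1] rsvd=0 & 0x1 = 0x0; word=0x00000000
[28+:3] prio=7 & 0x7 = 0x7; word=0x70000000
[18+:10] bank=748 & 0x3ff = 0x2ec; word=0x7bb00000
[13+:5] lvl=11 & 0x1f = 0xb; word=0x7bb16000
[3+:10] mode=361 & 0x3ff = 0x169; word=0x7bb16b48
[0+:3] ver=1 & 0x7 = 0x1; word=0x7bb16b49
word = 0x7bb16b49 → big-endian bytes:
  [0]=0x7b  [1]=0xb1  [2]=0x6b  [3]=0x49

7b b1 6b 49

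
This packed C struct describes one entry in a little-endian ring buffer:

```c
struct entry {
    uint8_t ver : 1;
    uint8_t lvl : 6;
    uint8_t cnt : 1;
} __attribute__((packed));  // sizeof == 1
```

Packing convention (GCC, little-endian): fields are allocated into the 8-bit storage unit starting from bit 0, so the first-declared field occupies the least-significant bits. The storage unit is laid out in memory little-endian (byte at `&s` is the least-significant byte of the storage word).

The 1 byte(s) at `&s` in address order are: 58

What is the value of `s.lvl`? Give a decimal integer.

[0]=0x58 (little-endian) → word 0x58
ver [0+:1] = (word>>0) & 0x1 = 0
lvl [1+:6] = (word>>1) & 0x3f = 44  ←
cnt [7+:1] = (word>>7) & 0x1 = 0

44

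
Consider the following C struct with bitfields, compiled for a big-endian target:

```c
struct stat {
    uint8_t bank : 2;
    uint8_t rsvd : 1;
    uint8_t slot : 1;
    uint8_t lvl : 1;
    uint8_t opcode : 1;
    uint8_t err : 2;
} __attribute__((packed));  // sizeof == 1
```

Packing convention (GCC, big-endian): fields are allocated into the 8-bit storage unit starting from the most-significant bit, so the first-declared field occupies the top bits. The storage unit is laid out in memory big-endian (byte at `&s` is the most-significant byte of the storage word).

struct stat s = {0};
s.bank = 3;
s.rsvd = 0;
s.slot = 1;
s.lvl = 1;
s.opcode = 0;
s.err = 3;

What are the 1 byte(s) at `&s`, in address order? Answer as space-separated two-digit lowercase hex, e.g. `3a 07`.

db

bank:2 = 3 → 0x3 << 6 → word 0xc0
rsvd:1 = 0 → 0x0 << 5 → word 0xc0
slot:1 = 1 → 0x1 << 4 → word 0xd0
lvl:1 = 1 → 0x1 << 3 → word 0xd8
opcode:1 = 0 → 0x0 << 2 → word 0xd8
err:2 = 3 → 0x3 << 0 → word 0xdb
word = 0xdb → big-endian bytes:
  [0]=0xdb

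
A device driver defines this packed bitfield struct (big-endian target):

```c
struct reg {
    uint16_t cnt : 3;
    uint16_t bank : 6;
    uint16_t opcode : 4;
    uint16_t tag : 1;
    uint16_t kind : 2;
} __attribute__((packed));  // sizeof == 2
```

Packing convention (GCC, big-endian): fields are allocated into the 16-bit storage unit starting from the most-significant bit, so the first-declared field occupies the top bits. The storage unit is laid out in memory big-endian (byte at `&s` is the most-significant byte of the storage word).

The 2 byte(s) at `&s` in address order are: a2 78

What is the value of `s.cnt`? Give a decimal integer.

5

[0]=0xa2 [1]=0x78 (big-endian) → word 0xa278
cnt [13+:3] = (word>>13) & 0x7 = 5  ←
bank [7+:6] = (word>>7) & 0x3f = 4
opcode [3+:4] = (word>>3) & 0xf = 15
tag [2+:1] = (word>>2) & 0x1 = 0
kind [0+:2] = (word>>0) & 0x3 = 0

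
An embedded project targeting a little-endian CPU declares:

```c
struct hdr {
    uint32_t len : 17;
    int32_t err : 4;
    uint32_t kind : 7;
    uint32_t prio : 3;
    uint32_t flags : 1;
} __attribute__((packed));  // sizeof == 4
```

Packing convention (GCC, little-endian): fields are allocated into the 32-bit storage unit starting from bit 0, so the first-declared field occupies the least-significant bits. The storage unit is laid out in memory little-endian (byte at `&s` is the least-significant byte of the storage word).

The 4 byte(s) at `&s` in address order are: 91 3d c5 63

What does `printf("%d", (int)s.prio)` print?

[0]=0x91 [1]=0x3d [2]=0xc5 [3]=0x63 (little-endian) → word 0x63c53d91
len:17 @ bit 0 → (0x63c53d91>>0)&0x1ffff = 0x13d91
err:4 @ bit 17 → (0x63c53d91>>17)&0xf = 0x2
kind:7 @ bit 21 → (0x63c53d91>>21)&0x7f = 0x1e
prio:3 @ bit 28 → (0x63c53d91>>28)&0x7 = 0x6  ←
flags:1 @ bit 31 → (0x63c53d91>>31)&0x1 = 0x0

6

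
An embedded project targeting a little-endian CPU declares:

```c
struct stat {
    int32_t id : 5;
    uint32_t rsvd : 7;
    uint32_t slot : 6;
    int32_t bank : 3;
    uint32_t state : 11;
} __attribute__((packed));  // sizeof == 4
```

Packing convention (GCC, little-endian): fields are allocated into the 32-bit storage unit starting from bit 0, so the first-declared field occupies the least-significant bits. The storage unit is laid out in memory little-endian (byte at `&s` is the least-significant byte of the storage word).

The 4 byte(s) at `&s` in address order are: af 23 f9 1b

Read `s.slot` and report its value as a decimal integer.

18

[0]=0xaf [1]=0x23 [2]=0xf9 [3]=0x1b (little-endian) → word 0x1bf923af
id:5 @ bit 0 → (0x1bf923af>>0)&0x1f = 0xf
rsvd:7 @ bit 5 → (0x1bf923af>>5)&0x7f = 0x1d
slot:6 @ bit 12 → (0x1bf923af>>12)&0x3f = 0x12  ←
bank:3 @ bit 18 → (0x1bf923af>>18)&0x7 = 0x6
state:11 @ bit 21 → (0x1bf923af>>21)&0x7ff = 0xdf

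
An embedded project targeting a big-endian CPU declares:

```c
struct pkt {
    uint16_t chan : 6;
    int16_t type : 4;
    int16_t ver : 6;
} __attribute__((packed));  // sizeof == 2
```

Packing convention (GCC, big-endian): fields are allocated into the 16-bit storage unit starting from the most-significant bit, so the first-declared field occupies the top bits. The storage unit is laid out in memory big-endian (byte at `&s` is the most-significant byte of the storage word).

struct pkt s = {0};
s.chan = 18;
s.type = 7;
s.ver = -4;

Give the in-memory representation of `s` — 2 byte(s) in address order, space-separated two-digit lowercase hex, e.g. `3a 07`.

49 fc

[10+:6] chan=18 & 0x3f = 0x12; word=0x4800
[6+:4] type=7 & 0xf = 0x7; word=0x49c0
[0+:6] ver=-4 & 0x3f = 0x3c; word=0x49fc
word = 0x49fc → big-endian bytes:
  [0]=0x49  [1]=0xfc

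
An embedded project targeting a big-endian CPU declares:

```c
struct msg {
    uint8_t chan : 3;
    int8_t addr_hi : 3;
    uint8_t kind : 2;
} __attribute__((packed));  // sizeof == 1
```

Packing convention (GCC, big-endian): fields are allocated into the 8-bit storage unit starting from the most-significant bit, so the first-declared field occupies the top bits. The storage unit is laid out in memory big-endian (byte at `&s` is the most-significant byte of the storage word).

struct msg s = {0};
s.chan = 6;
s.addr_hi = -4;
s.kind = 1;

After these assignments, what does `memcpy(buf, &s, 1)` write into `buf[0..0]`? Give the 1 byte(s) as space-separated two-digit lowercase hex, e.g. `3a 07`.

[5+:3] chan=6 & 0x7 = 0x6; word=0xc0
[2+:3] addr_hi=-4 & 0x7 = 0x4; word=0xd0
[0+:2] kind=1 & 0x3 = 0x1; word=0xd1
word = 0xd1 → big-endian bytes:
  [0]=0xd1

d1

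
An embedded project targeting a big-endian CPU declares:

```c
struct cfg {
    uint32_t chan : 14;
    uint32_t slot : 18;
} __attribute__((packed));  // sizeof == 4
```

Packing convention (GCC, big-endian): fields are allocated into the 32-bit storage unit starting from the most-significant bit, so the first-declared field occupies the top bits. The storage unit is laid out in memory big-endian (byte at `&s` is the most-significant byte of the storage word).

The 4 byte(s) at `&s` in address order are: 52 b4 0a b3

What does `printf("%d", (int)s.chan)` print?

[0]=0x52 [1]=0xb4 [2]=0x0a [3]=0xb3 (big-endian) → word 0x52b40ab3
chan [18+:14] = (word>>18) & 0x3fff = 5293  ←
slot [0+:18] = (word>>0) & 0x3ffff = 2739

5293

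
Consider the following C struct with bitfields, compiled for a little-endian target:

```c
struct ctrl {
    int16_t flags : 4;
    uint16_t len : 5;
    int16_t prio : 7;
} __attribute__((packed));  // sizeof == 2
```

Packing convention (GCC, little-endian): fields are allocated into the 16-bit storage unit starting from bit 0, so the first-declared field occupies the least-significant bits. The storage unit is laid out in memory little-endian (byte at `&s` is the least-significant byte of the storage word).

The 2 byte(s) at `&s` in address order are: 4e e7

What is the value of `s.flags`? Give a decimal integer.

[0]=0x4e [1]=0xe7 (little-endian) → word 0xe74e
flags:4 @ bit 0 → (0xe74e>>0)&0xf = 0xe  ←
len:5 @ bit 4 → (0xe74e>>4)&0x1f = 0x14
prio:7 @ bit 9 → (0xe74e>>9)&0x7f = 0x73
flags signed 4b, MSB=1: 14 - 16 = -2

-2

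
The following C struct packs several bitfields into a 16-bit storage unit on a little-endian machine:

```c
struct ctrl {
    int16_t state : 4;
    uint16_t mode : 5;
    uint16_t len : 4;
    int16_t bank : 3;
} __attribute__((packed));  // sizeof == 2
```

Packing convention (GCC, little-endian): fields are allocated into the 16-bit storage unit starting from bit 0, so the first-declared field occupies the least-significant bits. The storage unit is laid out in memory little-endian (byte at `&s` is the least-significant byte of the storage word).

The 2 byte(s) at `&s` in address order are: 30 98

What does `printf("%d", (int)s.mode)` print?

[0]=0x30 [1]=0x98 (little-endian) → word 0x9830
state [0+:4] = (word>>0) & 0xf = 0
mode [4+:5] = (word>>4) & 0x1f = 3  ←
len [9+:4] = (word>>9) & 0xf = 12
bank [13+:3] = (word>>13) & 0x7 = 4

3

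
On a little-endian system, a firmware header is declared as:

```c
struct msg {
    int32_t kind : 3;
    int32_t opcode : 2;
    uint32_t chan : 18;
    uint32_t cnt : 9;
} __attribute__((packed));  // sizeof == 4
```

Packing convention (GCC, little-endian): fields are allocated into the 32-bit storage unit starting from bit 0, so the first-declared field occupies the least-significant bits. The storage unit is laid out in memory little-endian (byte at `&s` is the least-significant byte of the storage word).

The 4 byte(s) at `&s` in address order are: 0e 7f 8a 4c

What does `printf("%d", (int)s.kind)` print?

[0]=0x0e [1]=0x7f [2]=0x8a [3]=0x4c (little-endian) → word 0x4c8a7f0e
kind [0+:3] = (word>>0) & 0x7 = 6  ←
opcode [3+:2] = (word>>3) & 0x3 = 1
chan [5+:18] = (word>>5) & 0x3ffff = 21496
cnt [23+:9] = (word>>23) & 0x1ff = 153
kind signed 3b, MSB=1: 6 - 8 = -2

-2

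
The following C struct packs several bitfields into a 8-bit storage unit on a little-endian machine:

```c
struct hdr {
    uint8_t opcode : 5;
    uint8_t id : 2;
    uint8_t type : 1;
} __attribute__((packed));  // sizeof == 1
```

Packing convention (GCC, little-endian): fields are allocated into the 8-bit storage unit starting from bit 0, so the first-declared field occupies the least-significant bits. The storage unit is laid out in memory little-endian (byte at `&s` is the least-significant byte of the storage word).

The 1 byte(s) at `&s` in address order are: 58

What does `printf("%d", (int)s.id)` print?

[0]=0x58 (little-endian) → word 0x58
opcode [0+:5] = (word>>0) & 0x1f = 24
id [5+:2] = (word>>5) & 0x3 = 2  ←
type [7+:1] = (word>>7) & 0x1 = 0

2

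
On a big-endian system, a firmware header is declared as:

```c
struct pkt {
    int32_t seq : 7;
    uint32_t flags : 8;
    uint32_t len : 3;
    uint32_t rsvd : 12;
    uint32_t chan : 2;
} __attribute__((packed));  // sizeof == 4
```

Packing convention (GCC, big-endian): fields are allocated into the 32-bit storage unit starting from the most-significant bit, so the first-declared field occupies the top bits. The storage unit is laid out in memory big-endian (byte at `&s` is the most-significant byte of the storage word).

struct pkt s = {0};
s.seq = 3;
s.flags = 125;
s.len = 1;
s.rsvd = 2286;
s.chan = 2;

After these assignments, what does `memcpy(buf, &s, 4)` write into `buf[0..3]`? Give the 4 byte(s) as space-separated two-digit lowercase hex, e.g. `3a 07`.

seq:7 = 3 → 0x3 << 25 → word 0x06000000
flags:8 = 125 → 0x7d << 17 → word 0x06fa0000
len:3 = 1 → 0x1 << 14 → word 0x06fa4000
rsvd:12 = 2286 → 0x8ee << 2 → word 0x06fa63b8
chan:2 = 2 → 0x2 << 0 → word 0x06fa63ba
word = 0x06fa63ba → big-endian bytes:
  [0]=0x06  [1]=0xfa  [2]=0x63  [3]=0xba

06 fa 63 ba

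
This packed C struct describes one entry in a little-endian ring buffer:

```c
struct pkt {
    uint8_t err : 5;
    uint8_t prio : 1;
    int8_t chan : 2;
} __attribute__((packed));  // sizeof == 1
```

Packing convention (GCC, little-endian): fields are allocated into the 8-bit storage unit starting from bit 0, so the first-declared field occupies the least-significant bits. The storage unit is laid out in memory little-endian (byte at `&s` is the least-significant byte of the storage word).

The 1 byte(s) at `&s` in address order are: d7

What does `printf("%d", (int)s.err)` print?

[0]=0xd7 (little-endian) → word 0xd7
err [0+:5] = (word>>0) & 0x1f = 23  ←
prio [5+:1] = (word>>5) & 0x1 = 0
chan [6+:2] = (word>>6) & 0x3 = 3

23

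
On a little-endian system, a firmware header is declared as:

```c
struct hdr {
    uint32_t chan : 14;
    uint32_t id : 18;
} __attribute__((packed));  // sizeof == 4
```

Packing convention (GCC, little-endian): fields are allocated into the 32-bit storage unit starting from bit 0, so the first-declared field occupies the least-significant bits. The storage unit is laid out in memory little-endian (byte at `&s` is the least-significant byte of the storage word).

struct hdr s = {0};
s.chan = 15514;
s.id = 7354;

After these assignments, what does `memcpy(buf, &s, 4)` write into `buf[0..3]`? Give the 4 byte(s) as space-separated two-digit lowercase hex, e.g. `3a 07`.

9a bc 2e 07

chan:14 = 15514 → 0x3c9a << 0 → word 0x00003c9a
id:18 = 7354 → 0x1cba << 14 → word 0x072ebc9a
word = 0x072ebc9a → little-endian bytes:
  [0]=0x9a  [1]=0xbc  [2]=0x2e  [3]=0x07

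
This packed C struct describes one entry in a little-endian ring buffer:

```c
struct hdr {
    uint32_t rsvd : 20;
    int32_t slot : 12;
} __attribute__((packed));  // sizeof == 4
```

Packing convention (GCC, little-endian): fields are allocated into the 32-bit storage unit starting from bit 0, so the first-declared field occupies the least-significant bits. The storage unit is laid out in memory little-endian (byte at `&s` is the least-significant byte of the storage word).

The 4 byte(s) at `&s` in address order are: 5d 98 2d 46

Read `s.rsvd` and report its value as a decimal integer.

890973

[0]=0x5d [1]=0x98 [2]=0x2d [3]=0x46 (little-endian) → word 0x462d985d
rsvd [0+:20] = (word>>0) & 0xfffff = 890973  ←
slot [20+:12] = (word>>20) & 0xfff = 1122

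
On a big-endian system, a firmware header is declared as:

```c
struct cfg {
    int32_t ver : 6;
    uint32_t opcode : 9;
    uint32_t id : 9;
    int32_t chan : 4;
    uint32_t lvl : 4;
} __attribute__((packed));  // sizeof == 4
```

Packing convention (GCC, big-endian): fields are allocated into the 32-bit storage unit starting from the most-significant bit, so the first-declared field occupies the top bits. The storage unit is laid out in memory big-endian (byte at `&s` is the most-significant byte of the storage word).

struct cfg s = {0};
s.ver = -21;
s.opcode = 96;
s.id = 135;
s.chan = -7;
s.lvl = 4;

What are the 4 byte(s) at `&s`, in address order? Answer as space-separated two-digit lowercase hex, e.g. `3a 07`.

ver (6b) val=-21 bits=0x2b at bit 26: 0xac000000
opcode (9b) val=96 bits=0x60 at bit 17: 0xacc00000
id (9b) val=135 bits=0x87 at bit 8: 0xacc08700
chan (4b) val=-7 bits=0x9 at bit 4: 0xacc08790
lvl (4b) val=4 bits=0x4 at bit 0: 0xacc08794
word = 0xacc08794 → big-endian bytes:
  [0]=0xac  [1]=0xc0  [2]=0x87  [3]=0x94

ac c0 87 94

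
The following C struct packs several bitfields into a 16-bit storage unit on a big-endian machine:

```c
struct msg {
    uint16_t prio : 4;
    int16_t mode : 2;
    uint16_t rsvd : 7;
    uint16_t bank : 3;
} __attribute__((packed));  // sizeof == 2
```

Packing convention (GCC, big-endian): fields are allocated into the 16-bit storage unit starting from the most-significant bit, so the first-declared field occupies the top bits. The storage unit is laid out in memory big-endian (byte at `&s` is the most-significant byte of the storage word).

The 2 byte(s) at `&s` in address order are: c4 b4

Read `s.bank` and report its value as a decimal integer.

4

[0]=0xc4 [1]=0xb4 (big-endian) → word 0xc4b4
prio:4 @ bit 12 → (0xc4b4>>12)&0xf = 0xc
mode:2 @ bit 10 → (0xc4b4>>10)&0x3 = 0x1
rsvd:7 @ bit 3 → (0xc4b4>>3)&0x7f = 0x16
bank:3 @ bit 0 → (0xc4b4>>0)&0x7 = 0x4  ←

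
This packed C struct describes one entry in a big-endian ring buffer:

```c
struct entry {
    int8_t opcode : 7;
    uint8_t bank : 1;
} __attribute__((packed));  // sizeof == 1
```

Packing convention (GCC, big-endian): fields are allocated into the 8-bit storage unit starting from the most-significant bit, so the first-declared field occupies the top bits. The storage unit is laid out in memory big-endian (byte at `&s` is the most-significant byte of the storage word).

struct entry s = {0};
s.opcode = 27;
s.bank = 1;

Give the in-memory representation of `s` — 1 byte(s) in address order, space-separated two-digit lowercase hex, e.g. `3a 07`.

[1+:7] opcode=27 & 0x7f = 0x1b; word=0x36
[0+:1] bank=1 & 0x1 = 0x1; word=0x37
word = 0x37 → big-endian bytes:
  [0]=0x37

37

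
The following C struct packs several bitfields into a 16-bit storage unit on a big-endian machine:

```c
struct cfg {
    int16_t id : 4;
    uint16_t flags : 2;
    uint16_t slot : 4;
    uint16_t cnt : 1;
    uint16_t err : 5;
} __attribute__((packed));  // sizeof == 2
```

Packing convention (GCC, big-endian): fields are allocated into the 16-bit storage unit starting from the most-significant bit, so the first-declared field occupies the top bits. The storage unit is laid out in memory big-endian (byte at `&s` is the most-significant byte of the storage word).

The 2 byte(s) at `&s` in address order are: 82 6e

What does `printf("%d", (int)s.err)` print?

[0]=0x82 [1]=0x6e (big-endian) → word 0x826e
id [12+:4] = (word>>12) & 0xf = 8
flags [10+:2] = (word>>10) & 0x3 = 0
slot [6+:4] = (word>>6) & 0xf = 9
cnt [5+:1] = (word>>5) & 0x1 = 1
err [0+:5] = (word>>0) & 0x1f = 14  ←

14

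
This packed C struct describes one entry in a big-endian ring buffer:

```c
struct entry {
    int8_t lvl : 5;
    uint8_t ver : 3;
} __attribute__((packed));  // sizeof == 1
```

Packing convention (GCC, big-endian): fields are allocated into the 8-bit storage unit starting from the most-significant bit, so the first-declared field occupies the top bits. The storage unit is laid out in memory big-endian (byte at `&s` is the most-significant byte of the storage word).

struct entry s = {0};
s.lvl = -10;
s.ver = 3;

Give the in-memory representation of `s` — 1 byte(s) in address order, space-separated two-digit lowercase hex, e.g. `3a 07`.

lvl (5b) val=-10 bits=0x16 at bit 3: 0xb0
ver (3b) val=3 bits=0x3 at bit 0: 0xb3
word = 0xb3 → big-endian bytes:
  [0]=0xb3

b3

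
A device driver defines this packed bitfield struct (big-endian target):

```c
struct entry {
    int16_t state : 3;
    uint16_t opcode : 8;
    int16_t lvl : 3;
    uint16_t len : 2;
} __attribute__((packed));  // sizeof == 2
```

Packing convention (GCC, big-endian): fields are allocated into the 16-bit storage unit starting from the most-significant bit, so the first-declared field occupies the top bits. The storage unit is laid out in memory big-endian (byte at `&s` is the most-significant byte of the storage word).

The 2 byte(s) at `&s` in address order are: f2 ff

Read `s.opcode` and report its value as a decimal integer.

[0]=0xf2 [1]=0xff (big-endian) → word 0xf2ff
state [13+:3] = (word>>13) & 0x7 = 7
opcode [5+:8] = (word>>5) & 0xff = 151  ←
lvl [2+:3] = (word>>2) & 0x7 = 7
len [0+:2] = (word>>0) & 0x3 = 3

151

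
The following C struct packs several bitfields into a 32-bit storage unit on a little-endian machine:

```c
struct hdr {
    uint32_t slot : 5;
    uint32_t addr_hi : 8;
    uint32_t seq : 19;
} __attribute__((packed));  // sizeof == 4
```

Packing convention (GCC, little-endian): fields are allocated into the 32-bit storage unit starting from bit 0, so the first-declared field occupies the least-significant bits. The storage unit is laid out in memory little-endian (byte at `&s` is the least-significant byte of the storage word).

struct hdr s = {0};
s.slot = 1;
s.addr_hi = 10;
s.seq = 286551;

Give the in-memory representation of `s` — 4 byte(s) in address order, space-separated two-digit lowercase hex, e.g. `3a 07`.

41 e1 ea 8b

slot:5 = 1 → 0x1 << 0 → word 0x00000001
addr_hi:8 = 10 → 0xa << 5 → word 0x00000141
seq:19 = 286551 → 0x45f57 << 13 → word 0x8beae141
word = 0x8beae141 → little-endian bytes:
  [0]=0x41  [1]=0xe1  [2]=0xea  [3]=0x8b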